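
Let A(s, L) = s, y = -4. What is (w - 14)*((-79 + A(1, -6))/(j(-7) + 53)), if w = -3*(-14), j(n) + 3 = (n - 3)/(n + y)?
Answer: -429/10 ≈ -42.900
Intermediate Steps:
j(n) = -3 + (-3 + n)/(-4 + n) (j(n) = -3 + (n - 3)/(n - 4) = -3 + (-3 + n)/(-4 + n))
w = 42
(w - 14)*((-79 + A(1, -6))/(j(-7) + 53)) = (42 - 14)*((-79 + 1)/((9 - 2*(-7))/(-4 - 7) + 53)) = 28*(-78/((9 + 14)/(-11) + 53)) = 28*(-78/(-1/11*23 + 53)) = 28*(-78/(-23/11 + 53)) = 28*(-78/560/11) = 28*(-78*11/560) = 28*(-429/280) = -429/10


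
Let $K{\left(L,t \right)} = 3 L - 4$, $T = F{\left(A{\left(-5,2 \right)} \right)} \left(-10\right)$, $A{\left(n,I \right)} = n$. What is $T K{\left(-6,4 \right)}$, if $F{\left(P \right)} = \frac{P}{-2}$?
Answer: $550$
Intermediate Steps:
$F{\left(P \right)} = - \frac{P}{2}$ ($F{\left(P \right)} = P \left(- \frac{1}{2}\right) = - \frac{P}{2}$)
$T = -25$ ($T = \left(- \frac{1}{2}\right) \left(-5\right) \left(-10\right) = \frac{5}{2} \left(-10\right) = -25$)
$K{\left(L,t \right)} = -4 + 3 L$
$T K{\left(-6,4 \right)} = - 25 \left(-4 + 3 \left(-6\right)\right) = - 25 \left(-4 - 18\right) = \left(-25\right) \left(-22\right) = 550$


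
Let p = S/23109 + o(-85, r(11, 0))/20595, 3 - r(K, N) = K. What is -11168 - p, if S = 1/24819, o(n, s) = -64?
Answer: -43972510130993137/3937367690415 ≈ -11168.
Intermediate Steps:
r(K, N) = 3 - K
S = 1/24819 ≈ 4.0292e-5
p = -12235561583/3937367690415 (p = (1/24819)/23109 - 64/20595 = (1/24819)*(1/23109) - 64*1/20595 = 1/573542271 - 64/20595 = -12235561583/3937367690415 ≈ -0.0031075)
-11168 - p = -11168 - 1*(-12235561583/3937367690415) = -11168 + 12235561583/3937367690415 = -43972510130993137/3937367690415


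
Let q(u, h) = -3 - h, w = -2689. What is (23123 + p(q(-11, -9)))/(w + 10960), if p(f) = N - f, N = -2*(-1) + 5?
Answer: 7708/2757 ≈ 2.7958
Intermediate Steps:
N = 7 (N = 2 + 5 = 7)
p(f) = 7 - f
(23123 + p(q(-11, -9)))/(w + 10960) = (23123 + (7 - (-3 - 1*(-9))))/(-2689 + 10960) = (23123 + (7 - (-3 + 9)))/8271 = (23123 + (7 - 1*6))*(1/8271) = (23123 + (7 - 6))*(1/8271) = (23123 + 1)*(1/8271) = 23124*(1/8271) = 7708/2757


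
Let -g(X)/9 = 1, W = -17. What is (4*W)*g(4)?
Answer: 612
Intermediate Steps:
g(X) = -9 (g(X) = -9*1 = -9)
(4*W)*g(4) = (4*(-17))*(-9) = -68*(-9) = 612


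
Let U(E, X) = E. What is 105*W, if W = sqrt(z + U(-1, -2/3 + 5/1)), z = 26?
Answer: 525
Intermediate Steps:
W = 5 (W = sqrt(26 - 1) = sqrt(25) = 5)
105*W = 105*5 = 525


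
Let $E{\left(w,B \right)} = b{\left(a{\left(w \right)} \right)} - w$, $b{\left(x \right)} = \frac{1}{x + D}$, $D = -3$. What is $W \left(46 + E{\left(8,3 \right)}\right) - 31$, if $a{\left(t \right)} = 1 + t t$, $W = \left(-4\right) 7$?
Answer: $- \frac{33959}{31} \approx -1095.5$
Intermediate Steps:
$W = -28$
$a{\left(t \right)} = 1 + t^{2}$
$b{\left(x \right)} = \frac{1}{-3 + x}$ ($b{\left(x \right)} = \frac{1}{x - 3} = \frac{1}{-3 + x}$)
$E{\left(w,B \right)} = \frac{1}{-2 + w^{2}} - w$ ($E{\left(w,B \right)} = \frac{1}{-3 + \left(1 + w^{2}\right)} - w = \frac{1}{-2 + w^{2}} - w$)
$W \left(46 + E{\left(8,3 \right)}\right) - 31 = - 28 \left(46 + \frac{1 - 8 \left(-2 + 8^{2}\right)}{-2 + 8^{2}}\right) - 31 = - 28 \left(46 + \frac{1 - 8 \left(-2 + 64\right)}{-2 + 64}\right) - 31 = - 28 \left(46 + \frac{1 - 8 \cdot 62}{62}\right) - 31 = - 28 \left(46 + \frac{1 - 496}{62}\right) - 31 = - 28 \left(46 + \frac{1}{62} \left(-495\right)\right) - 31 = - 28 \left(46 - \frac{495}{62}\right) - 31 = \left(-28\right) \frac{2357}{62} - 31 = - \frac{32998}{31} - 31 = - \frac{33959}{31}$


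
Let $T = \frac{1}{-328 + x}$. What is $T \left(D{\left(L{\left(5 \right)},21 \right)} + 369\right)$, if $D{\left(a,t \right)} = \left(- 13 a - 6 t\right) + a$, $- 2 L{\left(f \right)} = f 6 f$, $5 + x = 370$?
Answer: $\frac{1143}{37} \approx 30.892$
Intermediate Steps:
$x = 365$ ($x = -5 + 370 = 365$)
$L{\left(f \right)} = - 3 f^{2}$ ($L{\left(f \right)} = - \frac{f 6 f}{2} = - \frac{6 f f}{2} = - \frac{6 f^{2}}{2} = - 3 f^{2}$)
$D{\left(a,t \right)} = - 12 a - 6 t$
$T = \frac{1}{37}$ ($T = \frac{1}{-328 + 365} = \frac{1}{37} \approx 0.027027$)
$T \left(D{\left(L{\left(5 \right)},21 \right)} + 369\right) = \frac{\left(- 12 \left(- 3 \cdot 5^{2}\right) - 126\right) + 369}{37} = \frac{\left(- 12 \left(\left(-3\right) 25\right) - 126\right) + 369}{37} = \frac{\left(\left(-12\right) \left(-75\right) - 126\right) + 369}{37} = \frac{\left(900 - 126\right) + 369}{37} = \frac{774 + 369}{37} = \frac{1}{37} \cdot 1143 = \frac{1143}{37}$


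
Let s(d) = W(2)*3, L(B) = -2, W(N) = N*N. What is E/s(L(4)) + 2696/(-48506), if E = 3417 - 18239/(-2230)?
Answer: 185211955217/649010280 ≈ 285.38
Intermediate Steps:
W(N) = N²
s(d) = 12 (s(d) = 2²*3 = 4*3 = 12)
E = 7638149/2230 (E = 3417 - 18239*(-1)/2230 = 3417 - 1*(-18239/2230) = 3417 + 18239/2230 = 7638149/2230 ≈ 3425.2)
E/s(L(4)) + 2696/(-48506) = (7638149/2230)/12 + 2696/(-48506) = (7638149/2230)*(1/12) + 2696*(-1/48506) = 7638149/26760 - 1348/24253 = 185211955217/649010280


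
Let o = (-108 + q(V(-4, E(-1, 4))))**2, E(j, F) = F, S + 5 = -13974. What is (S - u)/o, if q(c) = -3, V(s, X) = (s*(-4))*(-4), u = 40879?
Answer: -18286/4107 ≈ -4.4524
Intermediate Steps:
S = -13979 (S = -5 - 13974 = -13979)
V(s, X) = 16*s (V(s, X) = -4*s*(-4) = 16*s)
o = 12321 (o = (-108 - 3)**2 = (-111)**2 = 12321)
(S - u)/o = (-13979 - 1*40879)/12321 = (-13979 - 40879)*(1/12321) = -54858*1/12321 = -18286/4107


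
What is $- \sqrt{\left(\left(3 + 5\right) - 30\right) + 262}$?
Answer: $- 4 \sqrt{15} \approx -15.492$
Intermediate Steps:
$- \sqrt{\left(\left(3 + 5\right) - 30\right) + 262} = - \sqrt{\left(8 - 30\right) + 262} = - \sqrt{-22 + 262} = - \sqrt{240} = - 4 \sqrt{15}$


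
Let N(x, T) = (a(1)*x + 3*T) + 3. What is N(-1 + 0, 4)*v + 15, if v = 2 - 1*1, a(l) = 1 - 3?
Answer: 32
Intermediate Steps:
a(l) = -2
N(x, T) = 3 - 2*x + 3*T (N(x, T) = (-2*x + 3*T) + 3 = 3 - 2*x + 3*T)
v = 1 (v = 2 - 1 = 1)
N(-1 + 0, 4)*v + 15 = (3 - 2*(-1 + 0) + 3*4)*1 + 15 = (3 - 2*(-1) + 12)*1 + 15 = (3 + 2 + 12)*1 + 15 = 17*1 + 15 = 17 + 15 = 32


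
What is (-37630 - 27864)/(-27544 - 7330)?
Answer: 32747/17437 ≈ 1.8780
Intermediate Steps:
(-37630 - 27864)/(-27544 - 7330) = -65494/(-34874) = -65494*(-1/34874) = 32747/17437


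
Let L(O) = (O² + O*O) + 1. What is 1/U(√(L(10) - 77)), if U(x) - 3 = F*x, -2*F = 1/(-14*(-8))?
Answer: 37632/112865 + 112*√31/112865 ≈ 0.33895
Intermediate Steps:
L(O) = 1 + 2*O² (L(O) = (O² + O²) + 1 = 2*O² + 1 = 1 + 2*O²)
F = -1/224 (F = -1/(2*((-14*(-8)))) = -½/112 = -½*1/112 = -1/224 ≈ -0.0044643)
U(x) = 3 - x/224
1/U(√(L(10) - 77)) = 1/(3 - √((1 + 2*10²) - 77)/224) = 1/(3 - √((1 + 2*100) - 77)/224) = 1/(3 - √((1 + 200) - 77)/224) = 1/(3 - √(201 - 77)/224) = 1/(3 - √31/112)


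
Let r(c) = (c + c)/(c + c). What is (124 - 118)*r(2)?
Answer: 6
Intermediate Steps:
r(c) = 1 (r(c) = (2*c)/((2*c)) = (2*c)*(1/(2*c)) = 1)
(124 - 118)*r(2) = (124 - 118)*1 = 6*1 = 6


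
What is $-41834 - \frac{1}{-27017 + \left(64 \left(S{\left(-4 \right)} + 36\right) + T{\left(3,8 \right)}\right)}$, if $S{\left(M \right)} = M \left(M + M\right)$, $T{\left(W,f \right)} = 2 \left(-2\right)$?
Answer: $- \frac{948334945}{22669} \approx -41834.0$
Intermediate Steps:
$T{\left(W,f \right)} = -4$
$S{\left(M \right)} = 2 M^{2}$ ($S{\left(M \right)} = M 2 M = 2 M^{2}$)
$-41834 - \frac{1}{-27017 + \left(64 \left(S{\left(-4 \right)} + 36\right) + T{\left(3,8 \right)}\right)} = -41834 - \frac{1}{-27017 - \left(4 - 64 \left(2 \left(-4\right)^{2} + 36\right)\right)} = -41834 - \frac{1}{-27017 - \left(4 - 64 \left(2 \cdot 16 + 36\right)\right)} = -41834 - \frac{1}{-27017 - \left(4 - 64 \left(32 + 36\right)\right)} = -41834 - \frac{1}{-27017 + \left(64 \cdot 68 - 4\right)} = -41834 - \frac{1}{-27017 + \left(4352 - 4\right)} = -41834 - \frac{1}{-27017 + 4348} = -41834 - \frac{1}{-22669} = -41834 - - \frac{1}{22669} = -41834 + \frac{1}{22669} = - \frac{948334945}{22669}$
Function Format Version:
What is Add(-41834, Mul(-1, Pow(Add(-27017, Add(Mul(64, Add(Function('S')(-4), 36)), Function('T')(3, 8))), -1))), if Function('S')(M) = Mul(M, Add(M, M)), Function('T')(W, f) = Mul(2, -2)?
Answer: Rational(-948334945, 22669) ≈ -41834.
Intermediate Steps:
Function('T')(W, f) = -4
Function('S')(M) = Mul(2, Pow(M, 2)) (Function('S')(M) = Mul(M, Mul(2, M)) = Mul(2, Pow(M, 2)))
Add(-41834, Mul(-1, Pow(Add(-27017, Add(Mul(64, Add(Function('S')(-4), 36)), Function('T')(3, 8))), -1))) = Add(-41834, Mul(-1, Pow(Add(-27017, Add(Mul(64, Add(Mul(2, Pow(-4, 2)), 36)), -4)), -1))) = Add(-41834, Mul(-1, Pow(Add(-27017, Add(Mul(64, Add(Mul(2, 16), 36)), -4)), -1))) = Add(-41834, Mul(-1, Pow(Add(-27017, Add(Mul(64, Add(32, 36)), -4)), -1))) = Add(-41834, Mul(-1, Pow(Add(-27017, Add(Mul(64, 68), -4)), -1))) = Add(-41834, Mul(-1, Pow(Add(-27017, Add(4352, -4)), -1))) = Add(-41834, Mul(-1, Pow(Add(-27017, 4348), -1))) = Add(-41834, Mul(-1, Pow(-22669, -1))) = Add(-41834, Mul(-1, Rational(-1, 22669))) = Add(-41834, Rational(1, 22669)) = Rational(-948334945, 22669)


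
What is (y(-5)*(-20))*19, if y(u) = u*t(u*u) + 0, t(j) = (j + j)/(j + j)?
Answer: 1900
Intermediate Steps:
t(j) = 1 (t(j) = (2*j)/((2*j)) = (2*j)*(1/(2*j)) = 1)
y(u) = u (y(u) = u*1 + 0 = u + 0 = u)
(y(-5)*(-20))*19 = -5*(-20)*19 = 100*19 = 1900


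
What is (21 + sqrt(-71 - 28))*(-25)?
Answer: -525 - 75*I*sqrt(11) ≈ -525.0 - 248.75*I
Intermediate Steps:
(21 + sqrt(-71 - 28))*(-25) = (21 + sqrt(-99))*(-25) = (21 + 3*I*sqrt(11))*(-25) = -525 - 75*I*sqrt(11)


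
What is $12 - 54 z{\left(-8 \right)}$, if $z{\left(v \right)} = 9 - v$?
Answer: $-906$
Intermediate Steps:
$12 - 54 z{\left(-8 \right)} = 12 - 54 \left(9 - -8\right) = 12 - 54 \left(9 + 8\right) = 12 - 918 = -906$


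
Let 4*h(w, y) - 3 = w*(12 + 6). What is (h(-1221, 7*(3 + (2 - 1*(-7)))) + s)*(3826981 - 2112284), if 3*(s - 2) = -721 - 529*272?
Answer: -368280906963/4 ≈ -9.2070e+10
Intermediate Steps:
s = -48201 (s = 2 + (-721 - 529*272)/3 = 2 + (-721 - 143888)/3 = 2 + (⅓)*(-144609) = 2 - 48203 = -48201)
h(w, y) = ¾ + 9*w/2 (h(w, y) = ¾ + (w*(12 + 6))/4 = ¾ + (w*18)/4 = ¾ + (18*w)/4 = ¾ + 9*w/2)
(h(-1221, 7*(3 + (2 - 1*(-7)))) + s)*(3826981 - 2112284) = ((¾ + (9/2)*(-1221)) - 48201)*(3826981 - 2112284) = ((¾ - 10989/2) - 48201)*1714697 = (-21975/4 - 48201)*1714697 = -214779/4*1714697 = -368280906963/4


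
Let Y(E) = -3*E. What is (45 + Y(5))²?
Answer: 900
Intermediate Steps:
(45 + Y(5))² = (45 - 3*5)² = (45 - 15)² = 30² = 900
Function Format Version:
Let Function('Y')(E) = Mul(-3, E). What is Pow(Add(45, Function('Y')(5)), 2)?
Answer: 900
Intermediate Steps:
Pow(Add(45, Function('Y')(5)), 2) = Pow(Add(45, Mul(-3, 5)), 2) = Pow(Add(45, -15), 2) = Pow(30, 2) = 900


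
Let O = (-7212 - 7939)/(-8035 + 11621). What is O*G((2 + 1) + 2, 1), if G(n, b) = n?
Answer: -75755/3586 ≈ -21.125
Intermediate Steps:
O = -15151/3586 ≈ -4.2250
O*G((2 + 1) + 2, 1) = -15151*((2 + 1) + 2)/3586 = -15151*(3 + 2)/3586 = -15151/3586*5 = -75755/3586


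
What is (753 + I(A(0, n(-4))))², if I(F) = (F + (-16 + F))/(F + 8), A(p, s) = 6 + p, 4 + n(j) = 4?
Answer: 27762361/49 ≈ 5.6658e+5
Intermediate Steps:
n(j) = 0 (n(j) = -4 + 4 = 0)
I(F) = (-16 + 2*F)/(8 + F)
(753 + I(A(0, n(-4))))² = (753 + 2*(-8 + (6 + 0))/(8 + (6 + 0)))² = (753 + 2*(-8 + 6)/(8 + 6))² = (753 + 2*(-2)/14)² = (753 + 2*(1/14)*(-2))² = (753 - 2/7)² = (5269/7)² = 27762361/49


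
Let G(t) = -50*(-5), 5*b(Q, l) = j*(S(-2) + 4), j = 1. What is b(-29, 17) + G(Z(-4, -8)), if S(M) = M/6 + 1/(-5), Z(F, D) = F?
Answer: 18802/75 ≈ 250.69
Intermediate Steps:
S(M) = -1/5 + M/6 (S(M) = M*(1/6) + 1*(-1/5) = M/6 - 1/5 = -1/5 + M/6)
b(Q, l) = 52/75 (b(Q, l) = (1*((-1/5 + (1/6)*(-2)) + 4))/5 = (1*((-1/5 - 1/3) + 4))/5 = (1*(-8/15 + 4))/5 = (1*(52/15))/5 = (1/5)*(52/15) = 52/75)
G(t) = 250 (G(t) = -10*(-25) = 250)
b(-29, 17) + G(Z(-4, -8)) = 52/75 + 250 = 18802/75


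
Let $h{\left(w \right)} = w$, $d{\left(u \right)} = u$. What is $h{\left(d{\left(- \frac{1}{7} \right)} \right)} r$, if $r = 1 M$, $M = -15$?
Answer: $\frac{15}{7} \approx 2.1429$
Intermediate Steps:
$r = -15$ ($r = 1 \left(-15\right) = -15$)
$h{\left(d{\left(- \frac{1}{7} \right)} \right)} r = - \frac{1}{7} \left(-15\right) = \left(-1\right) \frac{1}{7} \left(-15\right) = \left(- \frac{1}{7}\right) \left(-15\right) = \frac{15}{7}$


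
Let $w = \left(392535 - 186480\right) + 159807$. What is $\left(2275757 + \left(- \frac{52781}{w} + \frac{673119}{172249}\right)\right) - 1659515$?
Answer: $\frac{5547916552028215}{9002766234} \approx 6.1625 \cdot 10^{5}$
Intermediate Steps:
$w = 365862$ ($w = 206055 + 159807 = 365862$)
$\left(2275757 + \left(- \frac{52781}{w} + \frac{673119}{172249}\right)\right) - 1659515 = \left(2275757 + \left(- \frac{52781}{365862} + \frac{673119}{172249}\right)\right) - 1659515 = \left(2275757 + \frac{33882455587}{9002766234}\right) - 1659515 = \frac{20488142158844725}{9002766234} - 1659515 = \frac{5547916552028215}{9002766234}$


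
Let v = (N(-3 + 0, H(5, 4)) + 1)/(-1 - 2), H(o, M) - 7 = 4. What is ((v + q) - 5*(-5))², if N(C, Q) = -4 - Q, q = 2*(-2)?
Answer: 5929/9 ≈ 658.78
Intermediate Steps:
q = -4
H(o, M) = 11 (H(o, M) = 7 + 4 = 11)
v = 14/3 (v = ((-4 - 1*11) + 1)/(-1 - 2) = ((-4 - 11) + 1)/(-3) = (-15 + 1)*(-⅓) = -14*(-⅓) = 14/3 ≈ 4.6667)
((v + q) - 5*(-5))² = ((14/3 - 4) - 5*(-5))² = (⅔ + 25)² = (77/3)² = 5929/9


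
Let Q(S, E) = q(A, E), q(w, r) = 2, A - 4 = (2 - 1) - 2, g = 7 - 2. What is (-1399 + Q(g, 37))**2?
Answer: 1951609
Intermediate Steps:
g = 5
A = 3 (A = 4 + ((2 - 1) - 2) = 4 + (1 - 2) = 4 - 1 = 3)
Q(S, E) = 2
(-1399 + Q(g, 37))**2 = (-1399 + 2)**2 = (-1397)**2 = 1951609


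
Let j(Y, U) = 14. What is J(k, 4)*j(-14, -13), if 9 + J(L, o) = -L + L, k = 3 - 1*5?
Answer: -126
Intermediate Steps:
k = -2 (k = 3 - 5 = -2)
J(L, o) = -9 (J(L, o) = -9 + (-L + L) = -9 + 0 = -9)
J(k, 4)*j(-14, -13) = -9*14 = -126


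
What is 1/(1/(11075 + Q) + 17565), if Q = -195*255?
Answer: 38650/678887249 ≈ 5.6931e-5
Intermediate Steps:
Q = -49725
1/(1/(11075 + Q) + 17565) = 1/(1/(11075 - 49725) + 17565) = 1/(1/(-38650) + 17565) = 1/(-1/38650 + 17565) = 1/(678887249/38650) = 38650/678887249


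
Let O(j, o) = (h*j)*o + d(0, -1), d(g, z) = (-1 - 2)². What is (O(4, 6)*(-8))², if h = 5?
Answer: 1065024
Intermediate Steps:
d(g, z) = 9 (d(g, z) = (-3)² = 9)
O(j, o) = 9 + 5*j*o (O(j, o) = (5*j)*o + 9 = 5*j*o + 9 = 9 + 5*j*o)
(O(4, 6)*(-8))² = ((9 + 5*4*6)*(-8))² = ((9 + 120)*(-8))² = (129*(-8))² = (-1032)² = 1065024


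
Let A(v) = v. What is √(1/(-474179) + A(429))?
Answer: √96458815139410/474179 ≈ 20.712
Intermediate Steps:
√(1/(-474179) + A(429)) = √(1/(-474179) + 429) = √(-1/474179 + 429) = √(203422790/474179) = √96458815139410/474179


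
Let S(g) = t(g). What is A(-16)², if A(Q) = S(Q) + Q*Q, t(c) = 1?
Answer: 66049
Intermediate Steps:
S(g) = 1
A(Q) = 1 + Q² (A(Q) = 1 + Q*Q = 1 + Q²)
A(-16)² = (1 + (-16)²)² = (1 + 256)² = 257² = 66049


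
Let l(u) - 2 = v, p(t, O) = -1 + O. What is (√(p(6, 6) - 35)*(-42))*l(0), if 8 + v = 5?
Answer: 42*I*√30 ≈ 230.04*I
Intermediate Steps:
v = -3 (v = -8 + 5 = -3)
l(u) = -1 (l(u) = 2 - 3 = -1)
(√(p(6, 6) - 35)*(-42))*l(0) = (√((-1 + 6) - 35)*(-42))*(-1) = (√(5 - 35)*(-42))*(-1) = (√(-30)*(-42))*(-1) = ((I*√30)*(-42))*(-1) = -42*I*√30*(-1) = 42*I*√30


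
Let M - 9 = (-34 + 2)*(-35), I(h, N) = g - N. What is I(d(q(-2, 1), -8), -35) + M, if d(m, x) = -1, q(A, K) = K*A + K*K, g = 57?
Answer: 1221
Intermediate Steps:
q(A, K) = K² + A*K (q(A, K) = A*K + K² = K² + A*K)
I(h, N) = 57 - N
M = 1129 (M = 9 + (-34 + 2)*(-35) = 9 - 32*(-35) = 9 + 1120 = 1129)
I(d(q(-2, 1), -8), -35) + M = (57 - 1*(-35)) + 1129 = (57 + 35) + 1129 = 92 + 1129 = 1221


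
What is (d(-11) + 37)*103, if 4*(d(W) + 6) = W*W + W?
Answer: 12051/2 ≈ 6025.5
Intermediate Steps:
d(W) = -6 + W/4 + W²/4 (d(W) = -6 + (W*W + W)/4 = -6 + (W² + W)/4 = -6 + (W + W²)/4 = -6 + (W/4 + W²/4) = -6 + W/4 + W²/4)
(d(-11) + 37)*103 = ((-6 + (¼)*(-11) + (¼)*(-11)²) + 37)*103 = ((-6 - 11/4 + (¼)*121) + 37)*103 = ((-6 - 11/4 + 121/4) + 37)*103 = (43/2 + 37)*103 = (117/2)*103 = 12051/2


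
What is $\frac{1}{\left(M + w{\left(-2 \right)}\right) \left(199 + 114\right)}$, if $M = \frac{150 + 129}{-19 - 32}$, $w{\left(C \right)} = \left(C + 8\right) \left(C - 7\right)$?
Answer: $- \frac{17}{316443} \approx -5.3722 \cdot 10^{-5}$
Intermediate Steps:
$w{\left(C \right)} = \left(-7 + C\right) \left(8 + C\right)$ ($w{\left(C \right)} = \left(8 + C\right) \left(-7 + C\right) = \left(-7 + C\right) \left(8 + C\right)$)
$M = - \frac{93}{17}$ ($M = \frac{279}{-51} = 279 \left(- \frac{1}{51}\right) = - \frac{93}{17} \approx -5.4706$)
$\frac{1}{\left(M + w{\left(-2 \right)}\right) \left(199 + 114\right)} = \frac{1}{\left(- \frac{93}{17} - \left(58 - 4\right)\right) \left(199 + 114\right)} = \frac{1}{\left(- \frac{93}{17} - 54\right) 313} = \frac{1}{\left(- \frac{1011}{17}\right) 313} = \frac{1}{- \frac{316443}{17}} = - \frac{17}{316443}$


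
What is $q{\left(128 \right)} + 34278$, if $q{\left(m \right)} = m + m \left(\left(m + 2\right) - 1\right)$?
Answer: $50918$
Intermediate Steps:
$q{\left(m \right)} = m + m \left(1 + m\right)$ ($q{\left(m \right)} = m + m \left(\left(2 + m\right) - 1\right) = m + m \left(1 + m\right)$)
$q{\left(128 \right)} + 34278 = 128 \left(2 + 128\right) + 34278 = 128 \cdot 130 + 34278 = 16640 + 34278 = 50918$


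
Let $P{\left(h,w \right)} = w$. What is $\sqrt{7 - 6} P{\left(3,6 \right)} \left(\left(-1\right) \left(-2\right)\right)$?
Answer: $12$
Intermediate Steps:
$\sqrt{7 - 6} P{\left(3,6 \right)} \left(\left(-1\right) \left(-2\right)\right) = \sqrt{7 - 6} \cdot 6 \left(\left(-1\right) \left(-2\right)\right) = \sqrt{1} \cdot 6 \cdot 2 = 1 \cdot 6 \cdot 2 = 6 \cdot 2 = 12$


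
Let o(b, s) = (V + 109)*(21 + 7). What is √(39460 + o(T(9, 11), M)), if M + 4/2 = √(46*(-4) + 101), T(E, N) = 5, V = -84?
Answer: 4*√2510 ≈ 200.40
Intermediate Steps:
M = -2 + I*√83 (M = -2 + √(46*(-4) + 101) = -2 + √(-184 + 101) = -2 + √(-83) = -2 + I*√83 ≈ -2.0 + 9.1104*I)
o(b, s) = 700 (o(b, s) = (-84 + 109)*(21 + 7) = 25*28 = 700)
√(39460 + o(T(9, 11), M)) = √(39460 + 700) = √40160 = 4*√2510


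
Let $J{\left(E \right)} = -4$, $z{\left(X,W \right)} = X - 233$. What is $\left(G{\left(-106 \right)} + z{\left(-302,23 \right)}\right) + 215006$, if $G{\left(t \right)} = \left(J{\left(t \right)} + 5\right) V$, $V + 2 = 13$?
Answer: $214482$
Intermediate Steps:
$V = 11$ ($V = -2 + 13 = 11$)
$z{\left(X,W \right)} = -233 + X$
$G{\left(t \right)} = 11$ ($G{\left(t \right)} = \left(-4 + 5\right) 11 = 1 \cdot 11 = 11$)
$\left(G{\left(-106 \right)} + z{\left(-302,23 \right)}\right) + 215006 = \left(11 - 535\right) + 215006 = -524 + 215006 = 214482$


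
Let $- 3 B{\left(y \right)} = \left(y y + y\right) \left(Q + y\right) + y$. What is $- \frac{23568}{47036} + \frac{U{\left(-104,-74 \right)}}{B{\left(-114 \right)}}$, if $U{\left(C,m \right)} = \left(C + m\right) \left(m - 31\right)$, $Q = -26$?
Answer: $- \frac{1661241453}{3534743641} \approx -0.46997$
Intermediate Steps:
$U{\left(C,m \right)} = \left(-31 + m\right) \left(C + m\right)$ ($U{\left(C,m \right)} = \left(C + m\right) \left(-31 + m\right) = \left(-31 + m\right) \left(C + m\right)$)
$B{\left(y \right)} = - \frac{y}{3} - \frac{\left(-26 + y\right) \left(y + y^{2}\right)}{3}$ ($B{\left(y \right)} = - \frac{\left(y y + y\right) \left(-26 + y\right) + y}{3} = - \frac{\left(y^{2} + y\right) \left(-26 + y\right) + y}{3} = - \frac{\left(y + y^{2}\right) \left(-26 + y\right) + y}{3} = - \frac{\left(-26 + y\right) \left(y + y^{2}\right) + y}{3} = - \frac{y + \left(-26 + y\right) \left(y + y^{2}\right)}{3} = - \frac{y}{3} - \frac{\left(-26 + y\right) \left(y + y^{2}\right)}{3}$)
$- \frac{23568}{47036} + \frac{U{\left(-104,-74 \right)}}{B{\left(-114 \right)}} = - \frac{23568}{47036} + \frac{\left(-74\right)^{2} - -3224 - -2294 - -7696}{\frac{1}{3} \left(-114\right) \left(25 - \left(-114\right)^{2} + 25 \left(-114\right)\right)} = \left(-23568\right) \frac{1}{47036} + \frac{5476 + 3224 + 2294 + 7696}{\frac{1}{3} \left(-114\right) \left(25 - 12996 - 2850\right)} = - \frac{5892}{11759} + \frac{18690}{\frac{1}{3} \left(-114\right) \left(25 - 12996 - 2850\right)} = - \frac{5892}{11759} + \frac{18690}{\frac{1}{3} \left(-114\right) \left(-15821\right)} = - \frac{5892}{11759} + \frac{18690}{601198} = - \frac{5892}{11759} + 18690 \cdot \frac{1}{601198} = - \frac{5892}{11759} + \frac{9345}{300599} = - \frac{1661241453}{3534743641}$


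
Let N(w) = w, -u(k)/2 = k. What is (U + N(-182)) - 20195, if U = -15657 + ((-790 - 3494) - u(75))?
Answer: -40168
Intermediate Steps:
u(k) = -2*k
U = -19791 (U = -15657 + ((-790 - 3494) - (-2)*75) = -15657 + (-4284 - 1*(-150)) = -15657 + (-4284 + 150) = -15657 - 4134 = -19791)
(U + N(-182)) - 20195 = (-19791 - 182) - 20195 = -19973 - 20195 = -40168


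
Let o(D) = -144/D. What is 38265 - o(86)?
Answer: 1645467/43 ≈ 38267.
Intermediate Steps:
38265 - o(86) = 38265 - (-144)/86 = 38265 - 1*(-72/43) = 38265 + 72/43 = 1645467/43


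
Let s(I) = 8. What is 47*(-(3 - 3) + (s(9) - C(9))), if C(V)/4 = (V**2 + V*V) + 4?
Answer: -30832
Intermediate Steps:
C(V) = 16 + 8*V**2 (C(V) = 4*((V**2 + V*V) + 4) = 4*((V**2 + V**2) + 4) = 4*(2*V**2 + 4) = 4*(4 + 2*V**2) = 16 + 8*V**2)
47*(-(3 - 3) + (s(9) - C(9))) = 47*(-(3 - 3) + (8 - (16 + 8*9**2))) = 47*(-1*0 + (8 - (16 + 8*81))) = 47*(0 + (8 - (16 + 648))) = 47*(0 + (8 - 1*664)) = 47*(0 + (8 - 664)) = 47*(0 - 656) = 47*(-656) = -30832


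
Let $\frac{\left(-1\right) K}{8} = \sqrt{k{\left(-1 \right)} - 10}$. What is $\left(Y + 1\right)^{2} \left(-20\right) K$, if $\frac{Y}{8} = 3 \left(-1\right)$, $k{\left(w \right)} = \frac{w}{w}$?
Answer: $253920 i \approx 2.5392 \cdot 10^{5} i$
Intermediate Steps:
$k{\left(w \right)} = 1$
$Y = -24$ ($Y = 8 \cdot 3 \left(-1\right) = 8 \left(-3\right) = -24$)
$K = - 24 i$ ($K = - 8 \sqrt{1 - 10} = - 8 \sqrt{-9} = - 8 \cdot 3 i = - 24 i \approx - 24.0 i$)
$\left(Y + 1\right)^{2} \left(-20\right) K = \left(-24 + 1\right)^{2} \left(-20\right) \left(- 24 i\right) = \left(-23\right)^{2} \left(-20\right) \left(- 24 i\right) = 529 \left(-20\right) \left(- 24 i\right) = - 10580 \left(- 24 i\right) = 253920 i$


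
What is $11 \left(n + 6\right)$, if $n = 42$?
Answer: $528$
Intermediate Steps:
$11 \left(n + 6\right) = 11 \left(42 + 6\right) = 11 \cdot 48 = 528$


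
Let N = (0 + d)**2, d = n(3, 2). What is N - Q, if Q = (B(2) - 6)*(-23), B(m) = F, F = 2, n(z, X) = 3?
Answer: -83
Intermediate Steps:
d = 3
B(m) = 2
N = 9 (N = (0 + 3)**2 = 3**2 = 9)
Q = 92 (Q = (2 - 6)*(-23) = -4*(-23) = 92)
N - Q = 9 - 1*92 = 9 - 92 = -83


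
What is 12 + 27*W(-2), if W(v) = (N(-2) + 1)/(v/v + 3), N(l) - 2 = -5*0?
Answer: 129/4 ≈ 32.250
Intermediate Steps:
N(l) = 2 (N(l) = 2 - 5*0 = 2 + 0 = 2)
W(v) = ¾ (W(v) = (2 + 1)/(v/v + 3) = 3/(1 + 3) = 3/4 = 3*(¼) = ¾)
12 + 27*W(-2) = 12 + 27*(¾) = 12 + 81/4 = 129/4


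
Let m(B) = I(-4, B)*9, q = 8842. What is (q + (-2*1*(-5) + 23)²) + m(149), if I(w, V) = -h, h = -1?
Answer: 9940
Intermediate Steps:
I(w, V) = 1 (I(w, V) = -1*(-1) = 1)
m(B) = 9 (m(B) = 1*9 = 9)
(q + (-2*1*(-5) + 23)²) + m(149) = (8842 + (-2*1*(-5) + 23)²) + 9 = (8842 + (-2*(-5) + 23)²) + 9 = (8842 + (10 + 23)²) + 9 = (8842 + 33²) + 9 = (8842 + 1089) + 9 = 9931 + 9 = 9940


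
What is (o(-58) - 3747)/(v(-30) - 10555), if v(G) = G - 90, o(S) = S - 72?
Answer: 3877/10675 ≈ 0.36318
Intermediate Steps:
o(S) = -72 + S
v(G) = -90 + G
(o(-58) - 3747)/(v(-30) - 10555) = ((-72 - 58) - 3747)/((-90 - 30) - 10555) = (-130 - 3747)/(-120 - 10555) = -3877/(-10675) = -3877*(-1/10675) = 3877/10675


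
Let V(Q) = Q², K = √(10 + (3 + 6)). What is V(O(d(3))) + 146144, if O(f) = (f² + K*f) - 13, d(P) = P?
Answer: 146331 - 24*√19 ≈ 1.4623e+5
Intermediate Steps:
K = √19 (K = √(10 + 9) = √19 ≈ 4.3589)
O(f) = -13 + f² + f*√19 (O(f) = (f² + √19*f) - 13 = (f² + f*√19) - 13 = -13 + f² + f*√19)
V(O(d(3))) + 146144 = (-13 + 3² + 3*√19)² + 146144 = (-13 + 9 + 3*√19)² + 146144 = (-4 + 3*√19)² + 146144 = 146144 + (-4 + 3*√19)²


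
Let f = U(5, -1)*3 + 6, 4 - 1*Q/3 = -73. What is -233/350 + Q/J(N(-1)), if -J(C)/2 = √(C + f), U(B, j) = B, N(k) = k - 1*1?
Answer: -233/350 - 231*√19/38 ≈ -27.163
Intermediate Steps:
N(k) = -1 + k (N(k) = k - 1 = -1 + k)
Q = 231 (Q = 12 - 3*(-73) = 12 + 219 = 231)
f = 21 (f = 5*3 + 6 = 15 + 6 = 21)
J(C) = -2*√(21 + C) (J(C) = -2*√(C + 21) = -2*√(21 + C))
-233/350 + Q/J(N(-1)) = -233/350 + 231/((-2*√(21 + (-1 - 1)))) = -233*1/350 + 231/((-2*√(21 - 2))) = -233/350 + 231/((-2*√19)) = -233/350 + 231*(-√19/38) = -233/350 - 231*√19/38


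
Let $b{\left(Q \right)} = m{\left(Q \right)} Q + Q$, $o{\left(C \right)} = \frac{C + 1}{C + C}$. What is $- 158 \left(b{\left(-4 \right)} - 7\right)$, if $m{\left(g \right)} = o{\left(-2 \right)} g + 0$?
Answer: $1106$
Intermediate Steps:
$o{\left(C \right)} = \frac{1 + C}{2 C}$
$m{\left(g \right)} = \frac{g}{4}$ ($m{\left(g \right)} = \frac{1 - 2}{2 \left(-2\right)} g + 0 = \frac{1}{2} \left(- \frac{1}{2}\right) \left(-1\right) g + 0 = \frac{g}{4} + 0 = \frac{g}{4}$)
$b{\left(Q \right)} = Q + \frac{Q^{2}}{4}$ ($b{\left(Q \right)} = \frac{Q}{4} Q + Q = \frac{Q^{2}}{4} + Q = Q + \frac{Q^{2}}{4}$)
$- 158 \left(b{\left(-4 \right)} - 7\right) = - 158 \left(\frac{1}{4} \left(-4\right) \left(4 - 4\right) - 7\right) = - 158 \left(\frac{1}{4} \left(-4\right) 0 - 7\right) = - 158 \left(0 - 7\right) = \left(-158\right) \left(-7\right) = 1106$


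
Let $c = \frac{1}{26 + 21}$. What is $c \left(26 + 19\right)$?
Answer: $\frac{45}{47} \approx 0.95745$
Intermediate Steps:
$c = \frac{1}{47} \approx 0.021277$
$c \left(26 + 19\right) = \frac{26 + 19}{47} = \frac{1}{47} \cdot 45 = \frac{45}{47}$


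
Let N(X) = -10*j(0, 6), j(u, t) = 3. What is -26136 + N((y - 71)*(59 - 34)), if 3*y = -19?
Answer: -26166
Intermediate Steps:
y = -19/3 (y = (⅓)*(-19) = -19/3 ≈ -6.3333)
N(X) = -30 (N(X) = -10*3 = -30)
-26136 + N((y - 71)*(59 - 34)) = -26136 - 30 = -26166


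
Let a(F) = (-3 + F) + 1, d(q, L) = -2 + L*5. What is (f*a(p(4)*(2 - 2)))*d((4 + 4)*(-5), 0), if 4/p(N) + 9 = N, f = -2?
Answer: -8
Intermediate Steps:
p(N) = 4/(-9 + N)
d(q, L) = -2 + 5*L
a(F) = -2 + F
(f*a(p(4)*(2 - 2)))*d((4 + 4)*(-5), 0) = (-2*(-2 + (4/(-9 + 4))*(2 - 2)))*(-2 + 5*0) = (-2*(-2 + (4/(-5))*0))*(-2 + 0) = -2*(-2 + (4*(-1/5))*0)*(-2) = -2*(-2 - 4/5*0)*(-2) = -2*(-2 + 0)*(-2) = -2*(-2)*(-2) = 4*(-2) = -8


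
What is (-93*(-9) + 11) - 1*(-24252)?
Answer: 25100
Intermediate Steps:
(-93*(-9) + 11) - 1*(-24252) = (837 + 11) + 24252 = 848 + 24252 = 25100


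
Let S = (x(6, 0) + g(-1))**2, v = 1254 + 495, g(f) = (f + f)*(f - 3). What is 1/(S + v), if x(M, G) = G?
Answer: 1/1813 ≈ 0.00055157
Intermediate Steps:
g(f) = 2*f*(-3 + f) (g(f) = (2*f)*(-3 + f) = 2*f*(-3 + f))
v = 1749
S = 64 (S = (0 + 2*(-1)*(-3 - 1))**2 = (0 + 2*(-1)*(-4))**2 = (0 + 8)**2 = 8**2 = 64)
1/(S + v) = 1/(64 + 1749) = 1/1813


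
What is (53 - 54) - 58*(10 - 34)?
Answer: 1391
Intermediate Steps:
(53 - 54) - 58*(10 - 34) = -1 - 58*(-24) = -1 + 1392 = 1391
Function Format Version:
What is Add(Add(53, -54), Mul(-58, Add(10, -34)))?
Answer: 1391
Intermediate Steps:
Add(Add(53, -54), Mul(-58, Add(10, -34))) = Add(-1, Mul(-58, -24)) = Add(-1, 1392) = 1391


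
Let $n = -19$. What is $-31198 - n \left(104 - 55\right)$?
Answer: $-30267$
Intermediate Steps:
$-31198 - n \left(104 - 55\right) = -31198 - - 19 \left(104 - 55\right) = -31198 - \left(-19\right) 49 = -31198 - -931 = -31198 + 931 = -30267$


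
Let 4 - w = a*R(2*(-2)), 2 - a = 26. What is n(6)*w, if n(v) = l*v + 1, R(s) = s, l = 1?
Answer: -644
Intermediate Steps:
a = -24 (a = 2 - 1*26 = 2 - 26 = -24)
w = -92 (w = 4 - (-24)*2*(-2) = 4 - (-24)*(-4) = 4 - 1*96 = 4 - 96 = -92)
n(v) = 1 + v (n(v) = 1*v + 1 = v + 1 = 1 + v)
n(6)*w = (1 + 6)*(-92) = 7*(-92) = -644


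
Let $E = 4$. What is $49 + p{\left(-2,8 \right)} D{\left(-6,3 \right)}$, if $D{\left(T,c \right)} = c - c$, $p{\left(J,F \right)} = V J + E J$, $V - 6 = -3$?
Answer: $49$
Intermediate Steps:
$V = 3$ ($V = 6 - 3 = 3$)
$p{\left(J,F \right)} = 7 J$ ($p{\left(J,F \right)} = 3 J + 4 J = 7 J$)
$D{\left(T,c \right)} = 0$
$49 + p{\left(-2,8 \right)} D{\left(-6,3 \right)} = 49 + 7 \left(-2\right) 0 = 49 - 0 = 49 + 0 = 49$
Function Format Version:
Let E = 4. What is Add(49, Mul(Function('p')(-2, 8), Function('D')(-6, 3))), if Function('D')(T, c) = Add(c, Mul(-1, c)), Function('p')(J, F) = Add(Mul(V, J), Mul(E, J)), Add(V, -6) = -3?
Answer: 49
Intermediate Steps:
V = 3 (V = Add(6, -3) = 3)
Function('p')(J, F) = Mul(7, J) (Function('p')(J, F) = Add(Mul(3, J), Mul(4, J)) = Mul(7, J))
Function('D')(T, c) = 0
Add(49, Mul(Function('p')(-2, 8), Function('D')(-6, 3))) = Add(49, Mul(Mul(7, -2), 0)) = Add(49, Mul(-14, 0)) = Add(49, 0) = 49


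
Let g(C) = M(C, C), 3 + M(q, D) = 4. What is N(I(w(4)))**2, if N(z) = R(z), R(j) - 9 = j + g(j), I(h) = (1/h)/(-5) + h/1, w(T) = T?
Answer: 77841/400 ≈ 194.60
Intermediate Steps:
M(q, D) = 1 (M(q, D) = -3 + 4 = 1)
g(C) = 1
I(h) = h - 1/(5*h) (I(h) = -1/5/h + h*1 = -1/(5*h) + h = h - 1/(5*h))
R(j) = 10 + j (R(j) = 9 + (j + 1) = 9 + (1 + j) = 10 + j)
N(z) = 10 + z
N(I(w(4)))**2 = (10 + (4 - 1/5/4))**2 = (10 + (4 - 1/5*1/4))**2 = (10 + (4 - 1/20))**2 = (10 + 79/20)**2 = (279/20)**2 = 77841/400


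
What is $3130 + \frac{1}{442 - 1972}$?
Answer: $\frac{4788899}{1530} \approx 3130.0$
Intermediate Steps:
$3130 + \frac{1}{442 - 1972} = 3130 + \frac{1}{-1530} = 3130 - \frac{1}{1530} = \frac{4788899}{1530}$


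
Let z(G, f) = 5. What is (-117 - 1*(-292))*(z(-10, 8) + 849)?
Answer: 149450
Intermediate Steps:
(-117 - 1*(-292))*(z(-10, 8) + 849) = (-117 - 1*(-292))*(5 + 849) = (-117 + 292)*854 = 175*854 = 149450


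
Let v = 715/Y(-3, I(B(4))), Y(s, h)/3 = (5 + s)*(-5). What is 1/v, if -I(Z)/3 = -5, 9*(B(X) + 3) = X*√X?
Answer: -6/143 ≈ -0.041958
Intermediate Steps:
B(X) = -3 + X^(3/2)/9 (B(X) = -3 + (X*√X)/9 = -3 + X^(3/2)/9)
I(Z) = 15 (I(Z) = -3*(-5) = 15)
Y(s, h) = -75 - 15*s (Y(s, h) = 3*((5 + s)*(-5)) = 3*(-25 - 5*s) = -75 - 15*s)
v = -143/6 (v = 715/(-75 - 15*(-3)) = 715/(-75 + 45) = 715/(-30) = 715*(-1/30) = -143/6 ≈ -23.833)
1/v = 1/(-143/6) = -6/143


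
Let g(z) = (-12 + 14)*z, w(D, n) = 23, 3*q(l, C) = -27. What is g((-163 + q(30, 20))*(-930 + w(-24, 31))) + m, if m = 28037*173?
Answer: 5162409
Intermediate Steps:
q(l, C) = -9 (q(l, C) = (⅓)*(-27) = -9)
g(z) = 2*z
m = 4850401
g((-163 + q(30, 20))*(-930 + w(-24, 31))) + m = 2*((-163 - 9)*(-930 + 23)) + 4850401 = 2*(-172*(-907)) + 4850401 = 2*156004 + 4850401 = 312008 + 4850401 = 5162409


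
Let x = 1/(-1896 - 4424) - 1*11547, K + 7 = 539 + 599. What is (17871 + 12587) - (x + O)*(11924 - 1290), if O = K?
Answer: 350109683637/3160 ≈ 1.1079e+8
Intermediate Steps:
K = 1131 (K = -7 + (539 + 599) = -7 + 1138 = 1131)
O = 1131
x = -72977041/6320 (x = 1/(-6320) - 11547 = -1/6320 - 11547 = -72977041/6320 ≈ -11547.)
(17871 + 12587) - (x + O)*(11924 - 1290) = (17871 + 12587) - (-72977041/6320 + 1131)*(11924 - 1290) = 30458 - (-65829121)*10634/6320 = 30458 - 1*(-350013436357/3160) = 30458 + 350013436357/3160 = 350109683637/3160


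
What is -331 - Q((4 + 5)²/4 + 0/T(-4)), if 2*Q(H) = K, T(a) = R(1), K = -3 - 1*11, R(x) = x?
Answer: -324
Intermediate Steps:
K = -14 (K = -3 - 11 = -14)
T(a) = 1
Q(H) = -7 (Q(H) = (½)*(-14) = -7)
-331 - Q((4 + 5)²/4 + 0/T(-4)) = -331 - 1*(-7) = -331 + 7 = -324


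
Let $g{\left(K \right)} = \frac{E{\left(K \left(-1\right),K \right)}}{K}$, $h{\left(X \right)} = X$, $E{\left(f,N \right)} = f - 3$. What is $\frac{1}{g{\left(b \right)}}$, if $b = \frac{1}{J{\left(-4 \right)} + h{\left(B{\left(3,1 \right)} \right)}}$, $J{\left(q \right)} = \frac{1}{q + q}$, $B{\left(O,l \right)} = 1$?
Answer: $- \frac{8}{29} \approx -0.27586$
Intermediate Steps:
$J{\left(q \right)} = \frac{1}{2 q}$
$E{\left(f,N \right)} = -3 + f$
$b = \frac{8}{7}$ ($b = \frac{1}{\frac{1}{2 \left(-4\right)} + 1} = \frac{1}{\frac{1}{2} \left(- \frac{1}{4}\right) + 1} = \frac{1}{- \frac{1}{8} + 1} = \frac{1}{\frac{7}{8}} = \frac{8}{7} \approx 1.1429$)
$g{\left(K \right)} = \frac{-3 - K}{K}$ ($g{\left(K \right)} = \frac{-3 + K \left(-1\right)}{K} = \frac{-3 - K}{K}$)
$\frac{1}{g{\left(b \right)}} = \frac{1}{\frac{1}{\frac{8}{7}} \left(-3 - \frac{8}{7}\right)} = \frac{1}{\frac{7}{8} \left(-3 - \frac{8}{7}\right)} = \frac{1}{\frac{7}{8} \left(- \frac{29}{7}\right)} = \frac{1}{- \frac{29}{8}} = - \frac{8}{29}$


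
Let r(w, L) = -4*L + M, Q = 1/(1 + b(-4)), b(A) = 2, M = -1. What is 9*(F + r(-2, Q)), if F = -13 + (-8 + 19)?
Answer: -39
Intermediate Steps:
Q = ⅓ (Q = 1/(1 + 2) = 1/3 = ⅓ ≈ 0.33333)
F = -2 (F = -13 + 11 = -2)
r(w, L) = -1 - 4*L (r(w, L) = -4*L - 1 = -1 - 4*L)
9*(F + r(-2, Q)) = 9*(-2 + (-1 - 4*⅓)) = 9*(-2 + (-1 - 4/3)) = 9*(-2 - 7/3) = 9*(-13/3) = -39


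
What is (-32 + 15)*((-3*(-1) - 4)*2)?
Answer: 34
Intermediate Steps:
(-32 + 15)*((-3*(-1) - 4)*2) = -17*(-3*(-1) - 4)*2 = -17*(3 - 4)*2 = -(-17)*2 = -17*(-2) = 34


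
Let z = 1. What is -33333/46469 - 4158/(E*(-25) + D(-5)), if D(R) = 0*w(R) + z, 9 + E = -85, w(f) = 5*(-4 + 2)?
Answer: -271583985/109248619 ≈ -2.4859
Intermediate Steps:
w(f) = -10 (w(f) = 5*(-2) = -10)
E = -94 (E = -9 - 85 = -94)
D(R) = 1 (D(R) = 0*(-10) + 1 = 0 + 1 = 1)
-33333/46469 - 4158/(E*(-25) + D(-5)) = -33333/46469 - 4158/(-94*(-25) + 1) = -33333*1/46469 - 4158/(2350 + 1) = -33333/46469 - 4158/2351 = -271583985/109248619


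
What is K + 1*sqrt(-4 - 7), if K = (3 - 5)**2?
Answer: 4 + I*sqrt(11) ≈ 4.0 + 3.3166*I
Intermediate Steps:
K = 4 (K = (-2)**2 = 4)
K + 1*sqrt(-4 - 7) = 4 + 1*sqrt(-4 - 7) = 4 + 1*sqrt(-11) = 4 + 1*(I*sqrt(11)) = 4 + I*sqrt(11)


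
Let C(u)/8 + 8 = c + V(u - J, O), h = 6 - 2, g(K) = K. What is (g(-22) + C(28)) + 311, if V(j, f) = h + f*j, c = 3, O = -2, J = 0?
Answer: -167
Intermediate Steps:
h = 4
V(j, f) = 4 + f*j
C(u) = -8 - 16*u (C(u) = -64 + 8*(3 + (4 - 2*(u - 1*0))) = -64 + 8*(3 + (4 - 2*(u + 0))) = -64 + 8*(3 + (4 - 2*u)) = -64 + 8*(7 - 2*u) = -64 + (56 - 16*u) = -8 - 16*u)
(g(-22) + C(28)) + 311 = (-22 + (-8 - 16*28)) + 311 = (-22 + (-8 - 448)) + 311 = (-22 - 456) + 311 = -478 + 311 = -167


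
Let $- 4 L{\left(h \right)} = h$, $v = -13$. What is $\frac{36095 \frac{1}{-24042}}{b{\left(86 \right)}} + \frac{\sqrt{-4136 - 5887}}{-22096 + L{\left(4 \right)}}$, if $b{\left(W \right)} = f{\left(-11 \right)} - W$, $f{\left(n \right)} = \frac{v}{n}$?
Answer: $\frac{397045}{22431186} - \frac{i \sqrt{10023}}{22097} \approx 0.017701 - 0.0045307 i$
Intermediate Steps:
$f{\left(n \right)} = - \frac{13}{n}$
$L{\left(h \right)} = - \frac{h}{4}$
$b{\left(W \right)} = \frac{13}{11} - W$ ($b{\left(W \right)} = - \frac{13}{-11} - W = \left(-13\right) \left(- \frac{1}{11}\right) - W = \frac{13}{11} - W$)
$\frac{36095 \frac{1}{-24042}}{b{\left(86 \right)}} + \frac{\sqrt{-4136 - 5887}}{-22096 + L{\left(4 \right)}} = \frac{36095 \frac{1}{-24042}}{\frac{13}{11} - 86} + \frac{\sqrt{-4136 - 5887}}{-22096 - 1} = \frac{36095 \left(- \frac{1}{24042}\right)}{\frac{13}{11} - 86} + \frac{\sqrt{-10023}}{-22096 - 1} = - \frac{36095}{24042 \left(- \frac{933}{11}\right)} + \frac{i \sqrt{10023}}{-22097} = \left(- \frac{36095}{24042}\right) \left(- \frac{11}{933}\right) + i \sqrt{10023} \left(- \frac{1}{22097}\right) = \frac{397045}{22431186} - \frac{i \sqrt{10023}}{22097}$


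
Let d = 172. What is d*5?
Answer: 860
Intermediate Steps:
d*5 = 172*5 = 860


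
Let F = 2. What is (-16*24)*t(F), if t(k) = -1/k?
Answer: 192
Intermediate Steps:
(-16*24)*t(F) = (-16*24)*(-1/2) = -(-384)/2 = -384*(-½) = 192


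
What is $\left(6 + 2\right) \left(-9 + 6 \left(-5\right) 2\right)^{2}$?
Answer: $38088$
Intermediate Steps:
$\left(6 + 2\right) \left(-9 + 6 \left(-5\right) 2\right)^{2} = 8 \left(-9 - 60\right)^{2} = 8 \left(-69\right)^{2} = 8 \cdot 4761 = 38088$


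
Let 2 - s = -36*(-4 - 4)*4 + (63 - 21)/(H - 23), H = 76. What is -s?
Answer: 60992/53 ≈ 1150.8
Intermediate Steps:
s = -60992/53 (s = 2 - (-36*(-4 - 4)*4 + (63 - 21)/(76 - 23)) = 2 - (-(-288)*4 + 42/53) = 2 - (-36*(-32) + 42*(1/53)) = 2 - (1152 + 42/53) = 2 - 1*61098/53 = 2 - 61098/53 = -60992/53 ≈ -1150.8)
-s = -1*(-60992/53) = 60992/53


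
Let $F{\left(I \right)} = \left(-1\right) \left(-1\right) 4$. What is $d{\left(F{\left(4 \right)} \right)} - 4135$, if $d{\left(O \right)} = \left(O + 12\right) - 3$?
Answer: $-4122$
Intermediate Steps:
$F{\left(I \right)} = 4$ ($F{\left(I \right)} = 1 \cdot 4 = 4$)
$d{\left(O \right)} = 9 + O$ ($d{\left(O \right)} = \left(12 + O\right) - 3 = 9 + O$)
$d{\left(F{\left(4 \right)} \right)} - 4135 = \left(9 + 4\right) - 4135 = 13 - 4135 = -4122$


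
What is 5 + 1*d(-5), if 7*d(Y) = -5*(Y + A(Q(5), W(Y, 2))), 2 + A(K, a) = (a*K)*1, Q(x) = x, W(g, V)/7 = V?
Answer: -40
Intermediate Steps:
W(g, V) = 7*V
A(K, a) = -2 + K*a (A(K, a) = -2 + (a*K)*1 = -2 + (K*a)*1 = -2 + K*a)
d(Y) = -340/7 - 5*Y/7 (d(Y) = (-5*(Y + (-2 + 5*(7*2))))/7 = (-5*(Y + (-2 + 5*14)))/7 = (-5*(Y + (-2 + 70)))/7 = (-5*(Y + 68))/7 = (-5*(68 + Y))/7 = (-340 - 5*Y)/7 = -340/7 - 5*Y/7)
5 + 1*d(-5) = 5 + 1*(-340/7 - 5/7*(-5)) = 5 + 1*(-340/7 + 25/7) = 5 + 1*(-45) = 5 - 45 = -40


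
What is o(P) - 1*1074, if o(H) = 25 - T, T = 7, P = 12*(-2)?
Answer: -1056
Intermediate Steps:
P = -24
o(H) = 18 (o(H) = 25 - 1*7 = 25 - 7 = 18)
o(P) - 1*1074 = 18 - 1*1074 = 18 - 1074 = -1056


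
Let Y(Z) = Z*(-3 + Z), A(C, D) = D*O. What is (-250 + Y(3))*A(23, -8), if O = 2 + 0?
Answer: 4000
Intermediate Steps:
O = 2
A(C, D) = 2*D (A(C, D) = D*2 = 2*D)
(-250 + Y(3))*A(23, -8) = (-250 + 3*(-3 + 3))*(2*(-8)) = (-250 + 3*0)*(-16) = (-250 + 0)*(-16) = -250*(-16) = 4000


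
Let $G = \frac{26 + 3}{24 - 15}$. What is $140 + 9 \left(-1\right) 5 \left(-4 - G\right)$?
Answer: $465$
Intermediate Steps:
$G = \frac{29}{9}$ ($G = \frac{29}{24 - 15} = \frac{29}{9} \approx 3.2222$)
$140 + 9 \left(-1\right) 5 \left(-4 - G\right) = 140 + 9 \left(-1\right) 5 \left(-4 - \frac{29}{9}\right) = 140 + \left(-9\right) 5 \left(-4 - \frac{29}{9}\right) = 140 - -325 = 140 + 325 = 465$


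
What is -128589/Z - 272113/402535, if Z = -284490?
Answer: -1710123617/7634478810 ≈ -0.22400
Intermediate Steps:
-128589/Z - 272113/402535 = -128589/(-284490) - 272113/402535 = -128589*(-1/284490) - 272113*1/402535 = 42863/94830 - 272113/402535 = -1710123617/7634478810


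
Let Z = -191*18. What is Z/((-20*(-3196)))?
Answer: -1719/31960 ≈ -0.053786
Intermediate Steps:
Z = -3438
Z/((-20*(-3196))) = -3438/((-20*(-3196))) = -3438/63920 = -3438*1/63920 = -1719/31960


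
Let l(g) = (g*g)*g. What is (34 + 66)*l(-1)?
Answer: -100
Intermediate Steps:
l(g) = g³ (l(g) = g²*g = g³)
(34 + 66)*l(-1) = (34 + 66)*(-1)³ = 100*(-1) = -100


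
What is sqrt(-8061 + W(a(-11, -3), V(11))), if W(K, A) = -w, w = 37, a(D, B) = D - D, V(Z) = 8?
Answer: I*sqrt(8098) ≈ 89.989*I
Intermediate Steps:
a(D, B) = 0
W(K, A) = -37 (W(K, A) = -1*37 = -37)
sqrt(-8061 + W(a(-11, -3), V(11))) = sqrt(-8061 - 37) = sqrt(-8098) = I*sqrt(8098)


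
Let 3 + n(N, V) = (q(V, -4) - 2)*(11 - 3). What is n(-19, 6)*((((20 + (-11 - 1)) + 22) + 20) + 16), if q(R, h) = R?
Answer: 1914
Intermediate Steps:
n(N, V) = -19 + 8*V (n(N, V) = -3 + (V - 2)*(11 - 3) = -3 + (-2 + V)*8 = -3 + (-16 + 8*V) = -19 + 8*V)
n(-19, 6)*((((20 + (-11 - 1)) + 22) + 20) + 16) = (-19 + 8*6)*((((20 + (-11 - 1)) + 22) + 20) + 16) = (-19 + 48)*((((20 - 12) + 22) + 20) + 16) = 29*(((8 + 22) + 20) + 16) = 29*((30 + 20) + 16) = 29*(50 + 16) = 29*66 = 1914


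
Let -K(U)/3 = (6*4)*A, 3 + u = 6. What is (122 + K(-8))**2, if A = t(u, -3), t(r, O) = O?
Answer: 114244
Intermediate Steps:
u = 3 (u = -3 + 6 = 3)
A = -3
K(U) = 216 (K(U) = -3*6*4*(-3) = -72*(-3) = -3*(-72) = 216)
(122 + K(-8))**2 = (122 + 216)**2 = 338**2 = 114244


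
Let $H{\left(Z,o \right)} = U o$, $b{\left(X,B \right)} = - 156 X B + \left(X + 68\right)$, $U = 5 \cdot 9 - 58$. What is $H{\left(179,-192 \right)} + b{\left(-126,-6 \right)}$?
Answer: $-115498$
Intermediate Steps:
$U = -13$ ($U = 45 - 58 = -13$)
$b{\left(X,B \right)} = 68 + X - 156 B X$ ($b{\left(X,B \right)} = - 156 B X + \left(68 + X\right) = 68 + X - 156 B X$)
$H{\left(Z,o \right)} = - 13 o$
$H{\left(179,-192 \right)} + b{\left(-126,-6 \right)} = \left(-13\right) \left(-192\right) - \left(58 + 117936\right) = 2496 - 117994 = -115498$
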